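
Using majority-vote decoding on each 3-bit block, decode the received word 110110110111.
Split into 3-bit blocks and majority-vote each:
  block 1 = 110: 2 ones, 1 zeros → 1
  block 2 = 110: 2 ones, 1 zeros → 1
  block 3 = 110: 2 ones, 1 zeros → 1
  block 4 = 111: 3 ones, 0 zeros → 1
Decoded = 1111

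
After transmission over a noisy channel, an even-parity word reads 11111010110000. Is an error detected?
Sum of received bits: 1+1+1+1+1+0+1+0+1+1+0+0+0+0 = 8; 8 mod 2 = 0. Result is 0 → no error detected.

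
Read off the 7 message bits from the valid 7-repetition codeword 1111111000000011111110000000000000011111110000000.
Split into 7-bit blocks: 1111111 0000000 1111111 0000000 0000000 1111111 0000000
Data = 1010010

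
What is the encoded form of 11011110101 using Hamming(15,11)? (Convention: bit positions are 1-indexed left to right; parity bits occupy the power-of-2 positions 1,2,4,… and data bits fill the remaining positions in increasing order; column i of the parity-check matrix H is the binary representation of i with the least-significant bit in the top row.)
Codeword c = d · G (mod 2), d = 11011110101:
  c[0] = d·G[:,0] = (11011110101)·(11011010101) mod 2 = 1+1+0+1+1+0+1+0+1+0+1 mod 2 = 1
  c[1] = d·G[:,1] = (11011110101)·(10110110011) mod 2 = 1+0+0+1+0+1+1+0+0+0+1 mod 2 = 1
  c[2] = d·G[:,2] = (11011110101)·(10000000000) mod 2 = 1+0+0+0+0+0+0+0+0+0+0 mod 2 = 1
  c[3] = d·G[:,3] = (11011110101)·(01110001111) mod 2 = 0+1+0+1+0+0+0+0+1+0+1 mod 2 = 0
  c[4] = d·G[:,4] = (11011110101)·(01000000000) mod 2 = 0+1+0+0+0+0+0+0+0+0+0 mod 2 = 1
  c[5] = d·G[:,5] = (11011110101)·(00100000000) mod 2 = 0+0+0+0+0+0+0+0+0+0+0 mod 2 = 0
  c[6] = d·G[:,6] = (11011110101)·(00010000000) mod 2 = 0+0+0+1+0+0+0+0+0+0+0 mod 2 = 1
  c[7] = d·G[:,7] = (11011110101)·(00001111111) mod 2 = 0+0+0+0+1+1+1+0+1+0+1 mod 2 = 1
  c[8] = d·G[:,8] = (11011110101)·(00001000000) mod 2 = 0+0+0+0+1+0+0+0+0+0+0 mod 2 = 1
  c[9] = d·G[:,9] = (11011110101)·(00000100000) mod 2 = 0+0+0+0+0+1+0+0+0+0+0 mod 2 = 1
  c[10] = d·G[:,10] = (11011110101)·(00000010000) mod 2 = 0+0+0+0+0+0+1+0+0+0+0 mod 2 = 1
  c[11] = d·G[:,11] = (11011110101)·(00000001000) mod 2 = 0+0+0+0+0+0+0+0+0+0+0 mod 2 = 0
  c[12] = d·G[:,12] = (11011110101)·(00000000100) mod 2 = 0+0+0+0+0+0+0+0+1+0+0 mod 2 = 1
  c[13] = d·G[:,13] = (11011110101)·(00000000010) mod 2 = 0+0+0+0+0+0+0+0+0+0+0 mod 2 = 0
  c[14] = d·G[:,14] = (11011110101)·(00000000001) mod 2 = 0+0+0+0+0+0+0+0+0+0+1 mod 2 = 1
Codeword = 111010111110101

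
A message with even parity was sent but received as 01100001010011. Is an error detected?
Sum of received bits: 0+1+1+0+0+0+0+1+0+1+0+0+1+1 = 6; 6 mod 2 = 0. Result is 0 → no error detected.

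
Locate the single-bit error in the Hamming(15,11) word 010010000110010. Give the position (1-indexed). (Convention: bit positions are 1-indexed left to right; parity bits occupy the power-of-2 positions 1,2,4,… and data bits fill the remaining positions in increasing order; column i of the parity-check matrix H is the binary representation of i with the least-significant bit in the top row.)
Syndrome s = H · r^T (mod 2), r = 010010000110010:
  s[0] = (101010101010101)·(010010000110010) mod 2 = 0+0+0+0+1+0+0+0+0+0+1+0+0+0+0 mod 2 = 0
  s[1] = (011001100110011)·(010010000110010) mod 2 = 0+1+0+0+0+0+0+0+0+1+1+0+0+1+0 mod 2 = 0
  s[2] = (000111100001111)·(010010000110010) mod 2 = 0+0+0+0+1+0+0+0+0+0+0+0+0+1+0 mod 2 = 0
  s[3] = (000000011111111)·(010010000110010) mod 2 = 0+0+0+0+0+0+0+0+0+1+1+0+0+1+0 mod 2 = 1
Syndrome = 0001
Column i of H is the binary representation of i, so the syndrome is the binary index of the flipped bit.
Read s = 0001 with s[0] as LSB: 0·2^0 + 0·2^1 + 0·2^2 + 1·2^3 = 8.
Error is at bit position 8.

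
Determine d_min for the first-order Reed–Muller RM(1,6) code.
d_min = 32 (RM(1,6) has length 64 and minimum distance 2^(m−1) = 32).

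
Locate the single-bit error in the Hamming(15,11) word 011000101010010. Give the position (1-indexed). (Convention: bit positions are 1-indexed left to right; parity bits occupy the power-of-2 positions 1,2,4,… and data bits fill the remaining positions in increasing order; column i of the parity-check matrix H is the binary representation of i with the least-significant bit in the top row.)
Syndrome s = H · r^T (mod 2), r = 011000101010010:
  s[0] = (101010101010101)·(011000101010010) mod 2 = 0+0+1+0+0+0+1+0+1+0+1+0+0+0+0 mod 2 = 0
  s[1] = (011001100110011)·(011000101010010) mod 2 = 0+1+1+0+0+0+1+0+0+0+1+0+0+1+0 mod 2 = 1
  s[2] = (000111100001111)·(011000101010010) mod 2 = 0+0+0+0+0+0+1+0+0+0+0+0+0+1+0 mod 2 = 0
  s[3] = (000000011111111)·(011000101010010) mod 2 = 0+0+0+0+0+0+0+0+1+0+1+0+0+1+0 mod 2 = 1
Syndrome = 0101
Column i of H is the binary representation of i, so the syndrome is the binary index of the flipped bit.
Read s = 0101 with s[0] as LSB: 0·2^0 + 1·2^1 + 0·2^2 + 1·2^3 = 10.
Error is at bit position 10.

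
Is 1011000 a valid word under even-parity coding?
Sum of all bits: 1+0+1+1+0+0+0 = 3; 3 mod 2 = 1. Result is 1 → parity error detected.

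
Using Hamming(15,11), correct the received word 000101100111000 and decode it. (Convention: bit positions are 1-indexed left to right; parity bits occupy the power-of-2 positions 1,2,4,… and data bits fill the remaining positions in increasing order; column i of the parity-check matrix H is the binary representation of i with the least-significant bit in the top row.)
Syndrome s = H · r^T (mod 2), r = 000101100111000:
  s[0] = (101010101010101)·(000101100111000) mod 2 = 0+0+0+0+0+0+1+0+0+0+1+0+0+0+0 mod 2 = 0
  s[1] = (011001100110011)·(000101100111000) mod 2 = 0+0+0+0+0+1+1+0+0+1+1+0+0+0+0 mod 2 = 0
  s[2] = (000111100001111)·(000101100111000) mod 2 = 0+0+0+1+0+1+1+0+0+0+0+1+0+0+0 mod 2 = 0
  s[3] = (000000011111111)·(000101100111000) mod 2 = 0+0+0+0+0+0+0+0+0+1+1+1+0+0+0 mod 2 = 1
Syndrome = 0001
Column 8 of H equals this syndrome → error at bit 8 (1-indexed).
Flip bit 8: 000101100111000 → 000101110111000
Extract data bits at positions {3,5,6,7,9,10,11,12,13,14,15}: 00110111000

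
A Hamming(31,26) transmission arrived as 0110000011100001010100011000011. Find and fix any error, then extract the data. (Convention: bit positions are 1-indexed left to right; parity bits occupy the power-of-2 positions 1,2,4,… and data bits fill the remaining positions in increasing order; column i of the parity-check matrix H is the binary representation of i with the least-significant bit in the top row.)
Syndrome s = H · r^T (mod 2), r = 0110000011100001010100011000011:
  s[0] = (1010101010101010101010101010101)·(0110000011100001010100011000011) mod 2 = 0+0+1+0+0+0+0+0+1+0+1+0+0+0+0+0+0+0+0+0+0+0+0+0+1+0+0+0+0+0+1 mod 2 = 1
  s[1] = (0110011001100110011001100110011)·(0110000011100001010100011000011) mod 2 = 0+1+1+0+0+0+0+0+0+1+1+0+0+0+0+0+0+1+0+0+0+0+0+0+0+0+0+0+0+1+1 mod 2 = 1
  s[2] = (0001111000011110000111100001111)·(0110000011100001010100011000011) mod 2 = 0+0+0+0+0+0+0+0+0+0+0+0+0+0+0+0+0+0+0+1+0+0+0+0+0+0+0+0+0+1+1 mod 2 = 1
  s[3] = (0000000111111110000000011111111)·(0110000011100001010100011000011) mod 2 = 0+0+0+0+0+0+0+0+1+1+1+0+0+0+0+0+0+0+0+0+0+0+0+1+1+0+0+0+0+1+1 mod 2 = 1
  s[4] = (0000000000000001111111111111111)·(0110000011100001010100011000011) mod 2 = 0+0+0+0+0+0+0+0+0+0+0+0+0+0+0+1+0+1+0+1+0+0+0+1+1+0+0+0+0+1+1 mod 2 = 1
Syndrome = 11111
Column 31 of H equals this syndrome → error at bit 31 (1-indexed).
Flip bit 31: 0110000011100001010100011000011 → 0110000011100001010100011000010
Extract data bits at positions {3,5,6,7,9,10,11,12,13,14,15,17,18,19,20,21,22,23,24,25,26,27,28,29,30,31}: 10001110000010100011000010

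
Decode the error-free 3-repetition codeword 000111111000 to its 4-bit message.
Split into 3-bit blocks: 000 111 111 000
Data = 0110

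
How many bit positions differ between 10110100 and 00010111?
XOR = 10100011, count of 1s = 4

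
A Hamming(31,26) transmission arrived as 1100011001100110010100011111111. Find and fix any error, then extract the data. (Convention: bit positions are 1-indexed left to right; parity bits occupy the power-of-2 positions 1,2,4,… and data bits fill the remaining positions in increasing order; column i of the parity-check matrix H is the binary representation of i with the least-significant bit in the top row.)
Syndrome s = H · r^T (mod 2), r = 1100011001100110010100011111111:
  s[0] = (1010101010101010101010101010101)·(1100011001100110010100011111111) mod 2 = 1+0+0+0+0+0+1+0+0+0+1+0+0+0+1+0+0+0+0+0+0+0+0+0+1+0+1+0+1+0+1 mod 2 = 0
  s[1] = (0110011001100110011001100110011)·(1100011001100110010100011111111) mod 2 = 0+1+0+0+0+1+1+0+0+1+1+0+0+1+1+0+0+1+0+0+0+0+0+0+0+1+1+0+0+1+1 mod 2 = 0
  s[2] = (0001111000011110000111100001111)·(1100011001100110010100011111111) mod 2 = 0+0+0+0+0+1+1+0+0+0+0+0+0+1+1+0+0+0+0+1+0+0+0+0+0+0+0+1+1+1+1 mod 2 = 1
  s[3] = (0000000111111110000000011111111)·(1100011001100110010100011111111) mod 2 = 0+0+0+0+0+0+0+0+0+1+1+0+0+1+1+0+0+0+0+0+0+0+0+1+1+1+1+1+1+1+1 mod 2 = 0
  s[4] = (0000000000000001111111111111111)·(1100011001100110010100011111111) mod 2 = 0+0+0+0+0+0+0+0+0+0+0+0+0+0+0+0+0+1+0+1+0+0+0+1+1+1+1+1+1+1+1 mod 2 = 0
Syndrome = 00100
Column 4 of H equals this syndrome → error at bit 4 (1-indexed).
Flip bit 4: 1100011001100110010100011111111 → 1101011001100110010100011111111
Extract data bits at positions {3,5,6,7,9,10,11,12,13,14,15,17,18,19,20,21,22,23,24,25,26,27,28,29,30,31}: 00110110011010100011111111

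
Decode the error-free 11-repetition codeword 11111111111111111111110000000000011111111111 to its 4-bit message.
Split into 11-bit blocks: 11111111111 11111111111 00000000000 11111111111
Data = 1101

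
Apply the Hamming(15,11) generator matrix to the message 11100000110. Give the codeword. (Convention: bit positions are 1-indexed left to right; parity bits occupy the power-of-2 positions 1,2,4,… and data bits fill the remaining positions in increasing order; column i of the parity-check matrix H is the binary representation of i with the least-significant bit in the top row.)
Codeword c = d · G (mod 2), d = 11100000110:
  c[0] = d·G[:,0] = (11100000110)·(11011010101) mod 2 = 1+1+0+0+0+0+0+0+1+0+0 mod 2 = 1
  c[1] = d·G[:,1] = (11100000110)·(10110110011) mod 2 = 1+0+1+0+0+0+0+0+0+1+0 mod 2 = 1
  c[2] = d·G[:,2] = (11100000110)·(10000000000) mod 2 = 1+0+0+0+0+0+0+0+0+0+0 mod 2 = 1
  c[3] = d·G[:,3] = (11100000110)·(01110001111) mod 2 = 0+1+1+0+0+0+0+0+1+1+0 mod 2 = 0
  c[4] = d·G[:,4] = (11100000110)·(01000000000) mod 2 = 0+1+0+0+0+0+0+0+0+0+0 mod 2 = 1
  c[5] = d·G[:,5] = (11100000110)·(00100000000) mod 2 = 0+0+1+0+0+0+0+0+0+0+0 mod 2 = 1
  c[6] = d·G[:,6] = (11100000110)·(00010000000) mod 2 = 0+0+0+0+0+0+0+0+0+0+0 mod 2 = 0
  c[7] = d·G[:,7] = (11100000110)·(00001111111) mod 2 = 0+0+0+0+0+0+0+0+1+1+0 mod 2 = 0
  c[8] = d·G[:,8] = (11100000110)·(00001000000) mod 2 = 0+0+0+0+0+0+0+0+0+0+0 mod 2 = 0
  c[9] = d·G[:,9] = (11100000110)·(00000100000) mod 2 = 0+0+0+0+0+0+0+0+0+0+0 mod 2 = 0
  c[10] = d·G[:,10] = (11100000110)·(00000010000) mod 2 = 0+0+0+0+0+0+0+0+0+0+0 mod 2 = 0
  c[11] = d·G[:,11] = (11100000110)·(00000001000) mod 2 = 0+0+0+0+0+0+0+0+0+0+0 mod 2 = 0
  c[12] = d·G[:,12] = (11100000110)·(00000000100) mod 2 = 0+0+0+0+0+0+0+0+1+0+0 mod 2 = 1
  c[13] = d·G[:,13] = (11100000110)·(00000000010) mod 2 = 0+0+0+0+0+0+0+0+0+1+0 mod 2 = 1
  c[14] = d·G[:,14] = (11100000110)·(00000000001) mod 2 = 0+0+0+0+0+0+0+0+0+0+0 mod 2 = 0
Codeword = 111011000000110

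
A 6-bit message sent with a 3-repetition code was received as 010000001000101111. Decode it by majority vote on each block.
Split into 3-bit blocks and majority-vote each:
  block 1 = 010: 1 ones, 2 zeros → 0
  block 2 = 000: 0 ones, 3 zeros → 0
  block 3 = 001: 1 ones, 2 zeros → 0
  block 4 = 000: 0 ones, 3 zeros → 0
  block 5 = 101: 2 ones, 1 zeros → 1
  block 6 = 111: 3 ones, 0 zeros → 1
Decoded = 000011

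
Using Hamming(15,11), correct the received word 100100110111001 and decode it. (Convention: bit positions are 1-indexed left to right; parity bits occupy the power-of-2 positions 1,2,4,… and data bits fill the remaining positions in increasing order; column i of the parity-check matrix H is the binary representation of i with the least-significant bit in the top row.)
Syndrome s = H · r^T (mod 2), r = 100100110111001:
  s[0] = (101010101010101)·(100100110111001) mod 2 = 1+0+0+0+0+0+1+0+0+0+1+0+0+0+1 mod 2 = 0
  s[1] = (011001100110011)·(100100110111001) mod 2 = 0+0+0+0+0+0+1+0+0+1+1+0+0+0+1 mod 2 = 0
  s[2] = (000111100001111)·(100100110111001) mod 2 = 0+0+0+1+0+0+1+0+0+0+0+1+0+0+1 mod 2 = 0
  s[3] = (000000011111111)·(100100110111001) mod 2 = 0+0+0+0+0+0+0+1+0+1+1+1+0+0+1 mod 2 = 1
Syndrome = 0001
Column 8 of H equals this syndrome → error at bit 8 (1-indexed).
Flip bit 8: 100100110111001 → 100100100111001
Extract data bits at positions {3,5,6,7,9,10,11,12,13,14,15}: 00010111001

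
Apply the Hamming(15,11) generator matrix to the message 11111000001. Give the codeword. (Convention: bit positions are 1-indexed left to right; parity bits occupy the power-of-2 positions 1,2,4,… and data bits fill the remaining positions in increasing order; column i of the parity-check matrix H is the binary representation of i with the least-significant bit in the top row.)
Codeword c = d · G (mod 2), d = 11111000001:
  c[0] = d·G[:,0] = (11111000001)·(11011010101) mod 2 = 1+1+0+1+1+0+0+0+0+0+1 mod 2 = 1
  c[1] = d·G[:,1] = (11111000001)·(10110110011) mod 2 = 1+0+1+1+0+0+0+0+0+0+1 mod 2 = 0
  c[2] = d·G[:,2] = (11111000001)·(10000000000) mod 2 = 1+0+0+0+0+0+0+0+0+0+0 mod 2 = 1
  c[3] = d·G[:,3] = (11111000001)·(01110001111) mod 2 = 0+1+1+1+0+0+0+0+0+0+1 mod 2 = 0
  c[4] = d·G[:,4] = (11111000001)·(01000000000) mod 2 = 0+1+0+0+0+0+0+0+0+0+0 mod 2 = 1
  c[5] = d·G[:,5] = (11111000001)·(00100000000) mod 2 = 0+0+1+0+0+0+0+0+0+0+0 mod 2 = 1
  c[6] = d·G[:,6] = (11111000001)·(00010000000) mod 2 = 0+0+0+1+0+0+0+0+0+0+0 mod 2 = 1
  c[7] = d·G[:,7] = (11111000001)·(00001111111) mod 2 = 0+0+0+0+1+0+0+0+0+0+1 mod 2 = 0
  c[8] = d·G[:,8] = (11111000001)·(00001000000) mod 2 = 0+0+0+0+1+0+0+0+0+0+0 mod 2 = 1
  c[9] = d·G[:,9] = (11111000001)·(00000100000) mod 2 = 0+0+0+0+0+0+0+0+0+0+0 mod 2 = 0
  c[10] = d·G[:,10] = (11111000001)·(00000010000) mod 2 = 0+0+0+0+0+0+0+0+0+0+0 mod 2 = 0
  c[11] = d·G[:,11] = (11111000001)·(00000001000) mod 2 = 0+0+0+0+0+0+0+0+0+0+0 mod 2 = 0
  c[12] = d·G[:,12] = (11111000001)·(00000000100) mod 2 = 0+0+0+0+0+0+0+0+0+0+0 mod 2 = 0
  c[13] = d·G[:,13] = (11111000001)·(00000000010) mod 2 = 0+0+0+0+0+0+0+0+0+0+0 mod 2 = 0
  c[14] = d·G[:,14] = (11111000001)·(00000000001) mod 2 = 0+0+0+0+0+0+0+0+0+0+1 mod 2 = 1
Codeword = 101011101000001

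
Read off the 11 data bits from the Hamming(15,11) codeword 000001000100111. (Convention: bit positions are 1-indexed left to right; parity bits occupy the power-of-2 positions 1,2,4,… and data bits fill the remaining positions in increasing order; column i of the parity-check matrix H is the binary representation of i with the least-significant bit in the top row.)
Parity bits occupy power-of-2 positions; data bits are at positions {3,5,6,7,9,10,11,12,13,14,15} (1-indexed).
Extract: c[3]=0 c[5]=0 c[6]=1 c[7]=0 c[9]=0 c[10]=1 c[11]=0 c[12]=0 c[13]=1 c[14]=1 c[15]=1
Data = 00100100111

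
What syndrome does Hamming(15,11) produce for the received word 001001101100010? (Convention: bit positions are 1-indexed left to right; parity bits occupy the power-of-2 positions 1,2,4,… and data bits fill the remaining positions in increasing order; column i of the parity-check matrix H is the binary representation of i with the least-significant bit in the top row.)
Syndrome s = H · r^T (mod 2), r = 001001101100010:
  s[0] = (101010101010101)·(001001101100010) mod 2 = 0+0+1+0+0+0+1+0+1+0+0+0+0+0+0 mod 2 = 1
  s[1] = (011001100110011)·(001001101100010) mod 2 = 0+0+1+0+0+1+1+0+0+1+0+0+0+1+0 mod 2 = 1
  s[2] = (000111100001111)·(001001101100010) mod 2 = 0+0+0+0+0+1+1+0+0+0+0+0+0+1+0 mod 2 = 1
  s[3] = (000000011111111)·(001001101100010) mod 2 = 0+0+0+0+0+0+0+0+1+1+0+0+0+1+0 mod 2 = 1
Syndrome = 1111
Non-zero syndrome: error at position 15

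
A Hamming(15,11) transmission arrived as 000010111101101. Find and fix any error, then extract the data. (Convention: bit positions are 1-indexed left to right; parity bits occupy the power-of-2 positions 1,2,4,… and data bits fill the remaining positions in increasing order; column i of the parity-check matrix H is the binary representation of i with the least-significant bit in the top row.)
Syndrome s = H · r^T (mod 2), r = 000010111101101:
  s[0] = (101010101010101)·(000010111101101) mod 2 = 0+0+0+0+1+0+1+0+1+0+0+0+1+0+1 mod 2 = 1
  s[1] = (011001100110011)·(000010111101101) mod 2 = 0+0+0+0+0+0+1+0+0+1+0+0+0+0+1 mod 2 = 1
  s[2] = (000111100001111)·(000010111101101) mod 2 = 0+0+0+0+1+0+1+0+0+0+0+1+1+0+1 mod 2 = 1
  s[3] = (000000011111111)·(000010111101101) mod 2 = 0+0+0+0+0+0+0+1+1+1+0+1+1+0+1 mod 2 = 0
Syndrome = 1110
Column 7 of H equals this syndrome → error at bit 7 (1-indexed).
Flip bit 7: 000010111101101 → 000010011101101
Extract data bits at positions {3,5,6,7,9,10,11,12,13,14,15}: 01001101101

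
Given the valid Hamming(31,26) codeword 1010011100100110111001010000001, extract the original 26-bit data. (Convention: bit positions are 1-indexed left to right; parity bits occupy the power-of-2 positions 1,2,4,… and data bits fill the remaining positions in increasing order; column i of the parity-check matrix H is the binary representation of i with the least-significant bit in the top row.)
Parity bits occupy power-of-2 positions; data bits are at positions {3,5,6,7,9,10,11,12,13,14,15,17,18,19,20,21,22,23,24,25,26,27,28,29,30,31} (1-indexed).
Extract: c[3]=1 c[5]=0 c[6]=1 c[7]=1 c[9]=0 c[10]=0 c[11]=1 c[12]=0 c[13]=0 c[14]=1 c[15]=1 c[17]=1 c[18]=1 c[19]=1 c[20]=0 c[21]=0 c[22]=1 c[23]=0 c[24]=1 c[25]=0 c[26]=0 c[27]=0 c[28]=0 c[29]=0 c[30]=0 c[31]=1
Data = 10110010011111001010000001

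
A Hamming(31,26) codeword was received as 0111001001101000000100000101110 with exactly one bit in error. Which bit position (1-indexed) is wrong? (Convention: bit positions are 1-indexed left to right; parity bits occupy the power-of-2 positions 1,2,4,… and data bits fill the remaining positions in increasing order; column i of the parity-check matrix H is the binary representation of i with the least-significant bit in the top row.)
Syndrome s = H · r^T (mod 2), r = 0111001001101000000100000101110:
  s[0] = (1010101010101010101010101010101)·(0111001001101000000100000101110) mod 2 = 0+0+1+0+0+0+1+0+0+0+1+0+1+0+0+0+0+0+0+0+0+0+0+0+0+0+0+0+1+0+0 mod 2 = 1
  s[1] = (0110011001100110011001100110011)·(0111001001101000000100000101110) mod 2 = 0+1+1+0+0+0+1+0+0+1+1+0+0+0+0+0+0+0+0+0+0+0+0+0+0+1+0+0+0+1+0 mod 2 = 1
  s[2] = (0001111000011110000111100001111)·(0111001001101000000100000101110) mod 2 = 0+0+0+1+0+0+1+0+0+0+0+0+1+0+0+0+0+0+0+1+0+0+0+0+0+0+0+1+1+1+0 mod 2 = 1
  s[3] = (0000000111111110000000011111111)·(0111001001101000000100000101110) mod 2 = 0+0+0+0+0+0+0+0+0+1+1+0+1+0+0+0+0+0+0+0+0+0+0+0+0+1+0+1+1+1+0 mod 2 = 1
  s[4] = (0000000000000001111111111111111)·(0111001001101000000100000101110) mod 2 = 0+0+0+0+0+0+0+0+0+0+0+0+0+0+0+0+0+0+0+1+0+0+0+0+0+1+0+1+1+1+0 mod 2 = 1
Syndrome = 11111
Column i of H is the binary representation of i, so the syndrome is the binary index of the flipped bit.
Read s = 11111 with s[0] as LSB: 1·2^0 + 1·2^1 + 1·2^2 + 1·2^3 + 1·2^4 = 31.
Error is at bit position 31.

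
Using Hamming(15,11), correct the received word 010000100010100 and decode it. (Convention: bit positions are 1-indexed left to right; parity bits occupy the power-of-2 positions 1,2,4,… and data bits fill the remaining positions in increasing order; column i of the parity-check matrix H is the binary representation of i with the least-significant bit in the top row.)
Syndrome s = H · r^T (mod 2), r = 010000100010100:
  s[0] = (101010101010101)·(010000100010100) mod 2 = 0+0+0+0+0+0+1+0+0+0+1+0+1+0+0 mod 2 = 1
  s[1] = (011001100110011)·(010000100010100) mod 2 = 0+1+0+0+0+0+1+0+0+0+1+0+0+0+0 mod 2 = 1
  s[2] = (000111100001111)·(010000100010100) mod 2 = 0+0+0+0+0+0+1+0+0+0+0+0+1+0+0 mod 2 = 0
  s[3] = (000000011111111)·(010000100010100) mod 2 = 0+0+0+0+0+0+0+0+0+0+1+0+1+0+0 mod 2 = 0
Syndrome = 1100
Column 3 of H equals this syndrome → error at bit 3 (1-indexed).
Flip bit 3: 010000100010100 → 011000100010100
Extract data bits at positions {3,5,6,7,9,10,11,12,13,14,15}: 10010010100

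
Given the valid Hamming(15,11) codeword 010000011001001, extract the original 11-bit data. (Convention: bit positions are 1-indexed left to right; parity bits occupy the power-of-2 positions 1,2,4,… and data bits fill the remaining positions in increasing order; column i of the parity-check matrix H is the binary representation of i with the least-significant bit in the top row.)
Parity bits occupy power-of-2 positions; data bits are at positions {3,5,6,7,9,10,11,12,13,14,15} (1-indexed).
Extract: c[3]=0 c[5]=0 c[6]=0 c[7]=0 c[9]=1 c[10]=0 c[11]=0 c[12]=1 c[13]=0 c[14]=0 c[15]=1
Data = 00001001001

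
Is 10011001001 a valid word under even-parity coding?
Sum of all bits: 1+0+0+1+1+0+0+1+0+0+1 = 5; 5 mod 2 = 1. Result is 1 → parity error detected.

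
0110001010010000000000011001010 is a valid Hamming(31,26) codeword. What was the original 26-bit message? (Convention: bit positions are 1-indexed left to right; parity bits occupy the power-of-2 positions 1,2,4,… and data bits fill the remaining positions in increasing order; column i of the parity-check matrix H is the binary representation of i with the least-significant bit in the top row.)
Parity bits occupy power-of-2 positions; data bits are at positions {3,5,6,7,9,10,11,12,13,14,15,17,18,19,20,21,22,23,24,25,26,27,28,29,30,31} (1-indexed).
Extract: c[3]=1 c[5]=0 c[6]=0 c[7]=1 c[9]=1 c[10]=0 c[11]=0 c[12]=1 c[13]=0 c[14]=0 c[15]=0 c[17]=0 c[18]=0 c[19]=0 c[20]=0 c[21]=0 c[22]=0 c[23]=0 c[24]=1 c[25]=1 c[26]=0 c[27]=0 c[28]=1 c[29]=0 c[30]=1 c[31]=0
Data = 10011001000000000011001010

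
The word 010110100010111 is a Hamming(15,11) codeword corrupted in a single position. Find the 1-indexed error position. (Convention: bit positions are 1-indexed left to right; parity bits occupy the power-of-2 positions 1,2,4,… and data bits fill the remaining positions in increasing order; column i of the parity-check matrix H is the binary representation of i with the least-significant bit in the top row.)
Syndrome s = H · r^T (mod 2), r = 010110100010111:
  s[0] = (101010101010101)·(010110100010111) mod 2 = 0+0+0+0+1+0+1+0+0+0+1+0+1+0+1 mod 2 = 1
  s[1] = (011001100110011)·(010110100010111) mod 2 = 0+1+0+0+0+0+1+0+0+0+1+0+0+1+1 mod 2 = 1
  s[2] = (000111100001111)·(010110100010111) mod 2 = 0+0+0+1+1+0+1+0+0+0+0+0+1+1+1 mod 2 = 0
  s[3] = (000000011111111)·(010110100010111) mod 2 = 0+0+0+0+0+0+0+0+0+0+1+0+1+1+1 mod 2 = 0
Syndrome = 1100
Column i of H is the binary representation of i, so the syndrome is the binary index of the flipped bit.
Read s = 1100 with s[0] as LSB: 1·2^0 + 1·2^1 + 0·2^2 + 0·2^3 = 3.
Error is at bit position 3.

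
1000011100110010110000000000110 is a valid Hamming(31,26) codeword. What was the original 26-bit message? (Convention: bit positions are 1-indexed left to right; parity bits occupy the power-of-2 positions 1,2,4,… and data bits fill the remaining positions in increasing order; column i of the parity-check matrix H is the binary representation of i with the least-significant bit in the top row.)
Parity bits occupy power-of-2 positions; data bits are at positions {3,5,6,7,9,10,11,12,13,14,15,17,18,19,20,21,22,23,24,25,26,27,28,29,30,31} (1-indexed).
Extract: c[3]=0 c[5]=0 c[6]=1 c[7]=1 c[9]=0 c[10]=0 c[11]=1 c[12]=1 c[13]=0 c[14]=0 c[15]=1 c[17]=1 c[18]=1 c[19]=0 c[20]=0 c[21]=0 c[22]=0 c[23]=0 c[24]=0 c[25]=0 c[26]=0 c[27]=0 c[28]=0 c[29]=1 c[30]=1 c[31]=0
Data = 00110011001110000000000110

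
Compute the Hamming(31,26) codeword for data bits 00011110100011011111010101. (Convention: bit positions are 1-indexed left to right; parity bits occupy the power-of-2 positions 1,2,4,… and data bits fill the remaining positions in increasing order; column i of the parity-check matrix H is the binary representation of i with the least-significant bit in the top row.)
Codeword c = d · G (mod 2), d = 00011110100011011111010101:
  c[0] = d·G[:,0] = (00011110100011011111010101)·(11011010101101010101010101) mod 2 = 0+0+0+1+1+0+1+0+1+0+0+0+0+1+0+1+0+1+0+1+0+1+0+1+0+1 mod 2 = 1
  c[1] = d·G[:,1] = (00011110100011011111010101)·(10110110011011001100110011) mod 2 = 0+0+0+1+0+1+1+0+0+0+0+0+1+1+0+0+1+1+0+0+0+1+0+0+0+1 mod 2 = 1
  c[2] = d·G[:,2] = (00011110100011011111010101)·(10000000000000000000000000) mod 2 = 0+0+0+0+0+0+0+0+0+0+0+0+0+0+0+0+0+0+0+0+0+0+0+0+0+0 mod 2 = 0
  c[3] = d·G[:,3] = (00011110100011011111010101)·(01110001111000111100001111) mod 2 = 0+0+0+1+0+0+0+0+1+0+0+0+0+0+0+1+1+1+0+0+0+0+0+1+0+1 mod 2 = 1
  c[4] = d·G[:,4] = (00011110100011011111010101)·(01000000000000000000000000) mod 2 = 0+0+0+0+0+0+0+0+0+0+0+0+0+0+0+0+0+0+0+0+0+0+0+0+0+0 mod 2 = 0
  c[5] = d·G[:,5] = (00011110100011011111010101)·(00100000000000000000000000) mod 2 = 0+0+0+0+0+0+0+0+0+0+0+0+0+0+0+0+0+0+0+0+0+0+0+0+0+0 mod 2 = 0
  c[6] = d·G[:,6] = (00011110100011011111010101)·(00010000000000000000000000) mod 2 = 0+0+0+1+0+0+0+0+0+0+0+0+0+0+0+0+0+0+0+0+0+0+0+0+0+0 mod 2 = 1
  c[7] = d·G[:,7] = (00011110100011011111010101)·(00001111111000000011111111) mod 2 = 0+0+0+0+1+1+1+0+1+0+0+0+0+0+0+0+0+0+1+1+0+1+0+1+0+1 mod 2 = 1
  c[8] = d·G[:,8] = (00011110100011011111010101)·(00001000000000000000000000) mod 2 = 0+0+0+0+1+0+0+0+0+0+0+0+0+0+0+0+0+0+0+0+0+0+0+0+0+0 mod 2 = 1
  c[9] = d·G[:,9] = (00011110100011011111010101)·(00000100000000000000000000) mod 2 = 0+0+0+0+0+1+0+0+0+0+0+0+0+0+0+0+0+0+0+0+0+0+0+0+0+0 mod 2 = 1
  c[10] = d·G[:,10] = (00011110100011011111010101)·(00000010000000000000000000) mod 2 = 0+0+0+0+0+0+1+0+0+0+0+0+0+0+0+0+0+0+0+0+0+0+0+0+0+0 mod 2 = 1
  c[11] = d·G[:,11] = (00011110100011011111010101)·(00000001000000000000000000) mod 2 = 0+0+0+0+0+0+0+0+0+0+0+0+0+0+0+0+0+0+0+0+0+0+0+0+0+0 mod 2 = 0
  c[12] = d·G[:,12] = (00011110100011011111010101)·(00000000100000000000000000) mod 2 = 0+0+0+0+0+0+0+0+1+0+0+0+0+0+0+0+0+0+0+0+0+0+0+0+0+0 mod 2 = 1
  c[13] = d·G[:,13] = (00011110100011011111010101)·(00000000010000000000000000) mod 2 = 0+0+0+0+0+0+0+0+0+0+0+0+0+0+0+0+0+0+0+0+0+0+0+0+0+0 mod 2 = 0
  c[14] = d·G[:,14] = (00011110100011011111010101)·(00000000001000000000000000) mod 2 = 0+0+0+0+0+0+0+0+0+0+0+0+0+0+0+0+0+0+0+0+0+0+0+0+0+0 mod 2 = 0
  c[15] = d·G[:,15] = (00011110100011011111010101)·(00000000000111111111111111) mod 2 = 0+0+0+0+0+0+0+0+0+0+0+0+1+1+0+1+1+1+1+1+0+1+0+1+0+1 mod 2 = 0
  c[16] = d·G[:,16] = (00011110100011011111010101)·(00000000000100000000000000) mod 2 = 0+0+0+0+0+0+0+0+0+0+0+0+0+0+0+0+0+0+0+0+0+0+0+0+0+0 mod 2 = 0
  c[17] = d·G[:,17] = (00011110100011011111010101)·(00000000000010000000000000) mod 2 = 0+0+0+0+0+0+0+0+0+0+0+0+1+0+0+0+0+0+0+0+0+0+0+0+0+0 mod 2 = 1
  c[18] = d·G[:,18] = (00011110100011011111010101)·(00000000000001000000000000) mod 2 = 0+0+0+0+0+0+0+0+0+0+0+0+0+1+0+0+0+0+0+0+0+0+0+0+0+0 mod 2 = 1
  c[19] = d·G[:,19] = (00011110100011011111010101)·(00000000000000100000000000) mod 2 = 0+0+0+0+0+0+0+0+0+0+0+0+0+0+0+0+0+0+0+0+0+0+0+0+0+0 mod 2 = 0
  c[20] = d·G[:,20] = (00011110100011011111010101)·(00000000000000010000000000) mod 2 = 0+0+0+0+0+0+0+0+0+0+0+0+0+0+0+1+0+0+0+0+0+0+0+0+0+0 mod 2 = 1
  c[21] = d·G[:,21] = (00011110100011011111010101)·(00000000000000001000000000) mod 2 = 0+0+0+0+0+0+0+0+0+0+0+0+0+0+0+0+1+0+0+0+0+0+0+0+0+0 mod 2 = 1
  c[22] = d·G[:,22] = (00011110100011011111010101)·(00000000000000000100000000) mod 2 = 0+0+0+0+0+0+0+0+0+0+0+0+0+0+0+0+0+1+0+0+0+0+0+0+0+0 mod 2 = 1
  c[23] = d·G[:,23] = (00011110100011011111010101)·(00000000000000000010000000) mod 2 = 0+0+0+0+0+0+0+0+0+0+0+0+0+0+0+0+0+0+1+0+0+0+0+0+0+0 mod 2 = 1
  c[24] = d·G[:,24] = (00011110100011011111010101)·(00000000000000000001000000) mod 2 = 0+0+0+0+0+0+0+0+0+0+0+0+0+0+0+0+0+0+0+1+0+0+0+0+0+0 mod 2 = 1
  c[25] = d·G[:,25] = (00011110100011011111010101)·(00000000000000000000100000) mod 2 = 0+0+0+0+0+0+0+0+0+0+0+0+0+0+0+0+0+0+0+0+0+0+0+0+0+0 mod 2 = 0
  c[26] = d·G[:,26] = (00011110100011011111010101)·(00000000000000000000010000) mod 2 = 0+0+0+0+0+0+0+0+0+0+0+0+0+0+0+0+0+0+0+0+0+1+0+0+0+0 mod 2 = 1
  c[27] = d·G[:,27] = (00011110100011011111010101)·(00000000000000000000001000) mod 2 = 0+0+0+0+0+0+0+0+0+0+0+0+0+0+0+0+0+0+0+0+0+0+0+0+0+0 mod 2 = 0
  c[28] = d·G[:,28] = (00011110100011011111010101)·(00000000000000000000000100) mod 2 = 0+0+0+0+0+0+0+0+0+0+0+0+0+0+0+0+0+0+0+0+0+0+0+1+0+0 mod 2 = 1
  c[29] = d·G[:,29] = (00011110100011011111010101)·(00000000000000000000000010) mod 2 = 0+0+0+0+0+0+0+0+0+0+0+0+0+0+0+0+0+0+0+0+0+0+0+0+0+0 mod 2 = 0
  c[30] = d·G[:,30] = (00011110100011011111010101)·(00000000000000000000000001) mod 2 = 0+0+0+0+0+0+0+0+0+0+0+0+0+0+0+0+0+0+0+0+0+0+0+0+0+1 mod 2 = 1
Codeword = 1101001111101000011011111010101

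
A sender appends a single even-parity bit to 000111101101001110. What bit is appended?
Sum of data bits: 0+0+0+1+1+1+1+0+1+1+0+1+0+0+1+1+1+0 = 10.
10 mod 2 = 0, so parity bit = 0.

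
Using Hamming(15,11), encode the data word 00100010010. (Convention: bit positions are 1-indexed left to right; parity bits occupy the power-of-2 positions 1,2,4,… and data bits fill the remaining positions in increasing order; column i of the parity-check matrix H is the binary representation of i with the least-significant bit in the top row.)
Codeword c = d · G (mod 2), d = 00100010010:
  c[0] = d·G[:,0] = (00100010010)·(11011010101) mod 2 = 0+0+0+0+0+0+1+0+0+0+0 mod 2 = 1
  c[1] = d·G[:,1] = (00100010010)·(10110110011) mod 2 = 0+0+1+0+0+0+1+0+0+1+0 mod 2 = 1
  c[2] = d·G[:,2] = (00100010010)·(10000000000) mod 2 = 0+0+0+0+0+0+0+0+0+0+0 mod 2 = 0
  c[3] = d·G[:,3] = (00100010010)·(01110001111) mod 2 = 0+0+1+0+0+0+0+0+0+1+0 mod 2 = 0
  c[4] = d·G[:,4] = (00100010010)·(01000000000) mod 2 = 0+0+0+0+0+0+0+0+0+0+0 mod 2 = 0
  c[5] = d·G[:,5] = (00100010010)·(00100000000) mod 2 = 0+0+1+0+0+0+0+0+0+0+0 mod 2 = 1
  c[6] = d·G[:,6] = (00100010010)·(00010000000) mod 2 = 0+0+0+0+0+0+0+0+0+0+0 mod 2 = 0
  c[7] = d·G[:,7] = (00100010010)·(00001111111) mod 2 = 0+0+0+0+0+0+1+0+0+1+0 mod 2 = 0
  c[8] = d·G[:,8] = (00100010010)·(00001000000) mod 2 = 0+0+0+0+0+0+0+0+0+0+0 mod 2 = 0
  c[9] = d·G[:,9] = (00100010010)·(00000100000) mod 2 = 0+0+0+0+0+0+0+0+0+0+0 mod 2 = 0
  c[10] = d·G[:,10] = (00100010010)·(00000010000) mod 2 = 0+0+0+0+0+0+1+0+0+0+0 mod 2 = 1
  c[11] = d·G[:,11] = (00100010010)·(00000001000) mod 2 = 0+0+0+0+0+0+0+0+0+0+0 mod 2 = 0
  c[12] = d·G[:,12] = (00100010010)·(00000000100) mod 2 = 0+0+0+0+0+0+0+0+0+0+0 mod 2 = 0
  c[13] = d·G[:,13] = (00100010010)·(00000000010) mod 2 = 0+0+0+0+0+0+0+0+0+1+0 mod 2 = 1
  c[14] = d·G[:,14] = (00100010010)·(00000000001) mod 2 = 0+0+0+0+0+0+0+0+0+0+0 mod 2 = 0
Codeword = 110001000010010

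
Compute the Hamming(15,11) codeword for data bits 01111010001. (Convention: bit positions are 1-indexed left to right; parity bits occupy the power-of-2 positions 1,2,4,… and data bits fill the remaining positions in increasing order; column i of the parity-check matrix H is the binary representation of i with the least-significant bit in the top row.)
Codeword c = d · G (mod 2), d = 01111010001:
  c[0] = d·G[:,0] = (01111010001)·(11011010101) mod 2 = 0+1+0+1+1+0+1+0+0+0+1 mod 2 = 1
  c[1] = d·G[:,1] = (01111010001)·(10110110011) mod 2 = 0+0+1+1+0+0+1+0+0+0+1 mod 2 = 0
  c[2] = d·G[:,2] = (01111010001)·(10000000000) mod 2 = 0+0+0+0+0+0+0+0+0+0+0 mod 2 = 0
  c[3] = d·G[:,3] = (01111010001)·(01110001111) mod 2 = 0+1+1+1+0+0+0+0+0+0+1 mod 2 = 0
  c[4] = d·G[:,4] = (01111010001)·(01000000000) mod 2 = 0+1+0+0+0+0+0+0+0+0+0 mod 2 = 1
  c[5] = d·G[:,5] = (01111010001)·(00100000000) mod 2 = 0+0+1+0+0+0+0+0+0+0+0 mod 2 = 1
  c[6] = d·G[:,6] = (01111010001)·(00010000000) mod 2 = 0+0+0+1+0+0+0+0+0+0+0 mod 2 = 1
  c[7] = d·G[:,7] = (01111010001)·(00001111111) mod 2 = 0+0+0+0+1+0+1+0+0+0+1 mod 2 = 1
  c[8] = d·G[:,8] = (01111010001)·(00001000000) mod 2 = 0+0+0+0+1+0+0+0+0+0+0 mod 2 = 1
  c[9] = d·G[:,9] = (01111010001)·(00000100000) mod 2 = 0+0+0+0+0+0+0+0+0+0+0 mod 2 = 0
  c[10] = d·G[:,10] = (01111010001)·(00000010000) mod 2 = 0+0+0+0+0+0+1+0+0+0+0 mod 2 = 1
  c[11] = d·G[:,11] = (01111010001)·(00000001000) mod 2 = 0+0+0+0+0+0+0+0+0+0+0 mod 2 = 0
  c[12] = d·G[:,12] = (01111010001)·(00000000100) mod 2 = 0+0+0+0+0+0+0+0+0+0+0 mod 2 = 0
  c[13] = d·G[:,13] = (01111010001)·(00000000010) mod 2 = 0+0+0+0+0+0+0+0+0+0+0 mod 2 = 0
  c[14] = d·G[:,14] = (01111010001)·(00000000001) mod 2 = 0+0+0+0+0+0+0+0+0+0+1 mod 2 = 1
Codeword = 100011111010001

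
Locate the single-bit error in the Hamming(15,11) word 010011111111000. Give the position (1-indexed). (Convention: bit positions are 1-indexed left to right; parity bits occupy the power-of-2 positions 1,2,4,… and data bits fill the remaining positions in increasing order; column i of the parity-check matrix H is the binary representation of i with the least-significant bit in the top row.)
Syndrome s = H · r^T (mod 2), r = 010011111111000:
  s[0] = (101010101010101)·(010011111111000) mod 2 = 0+0+0+0+1+0+1+0+1+0+1+0+0+0+0 mod 2 = 0
  s[1] = (011001100110011)·(010011111111000) mod 2 = 0+1+0+0+0+1+1+0+0+1+1+0+0+0+0 mod 2 = 1
  s[2] = (000111100001111)·(010011111111000) mod 2 = 0+0+0+0+1+1+1+0+0+0+0+1+0+0+0 mod 2 = 0
  s[3] = (000000011111111)·(010011111111000) mod 2 = 0+0+0+0+0+0+0+1+1+1+1+1+0+0+0 mod 2 = 1
Syndrome = 0101
Column i of H is the binary representation of i, so the syndrome is the binary index of the flipped bit.
Read s = 0101 with s[0] as LSB: 0·2^0 + 1·2^1 + 0·2^2 + 1·2^3 = 10.
Error is at bit position 10.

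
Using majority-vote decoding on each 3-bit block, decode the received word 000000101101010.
Split into 3-bit blocks and majority-vote each:
  block 1 = 000: 0 ones, 3 zeros → 0
  block 2 = 000: 0 ones, 3 zeros → 0
  block 3 = 101: 2 ones, 1 zeros → 1
  block 4 = 101: 2 ones, 1 zeros → 1
  block 5 = 010: 1 ones, 2 zeros → 0
Decoded = 00110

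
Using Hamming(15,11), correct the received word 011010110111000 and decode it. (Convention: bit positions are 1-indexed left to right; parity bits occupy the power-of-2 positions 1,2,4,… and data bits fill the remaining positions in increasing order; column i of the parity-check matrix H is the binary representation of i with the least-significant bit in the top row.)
Syndrome s = H · r^T (mod 2), r = 011010110111000:
  s[0] = (101010101010101)·(011010110111000) mod 2 = 0+0+1+0+1+0+1+0+0+0+1+0+0+0+0 mod 2 = 0
  s[1] = (011001100110011)·(011010110111000) mod 2 = 0+1+1+0+0+0+1+0+0+1+1+0+0+0+0 mod 2 = 1
  s[2] = (000111100001111)·(011010110111000) mod 2 = 0+0+0+0+1+0+1+0+0+0+0+1+0+0+0 mod 2 = 1
  s[3] = (000000011111111)·(011010110111000) mod 2 = 0+0+0+0+0+0+0+1+0+1+1+1+0+0+0 mod 2 = 0
Syndrome = 0110
Column 6 of H equals this syndrome → error at bit 6 (1-indexed).
Flip bit 6: 011010110111000 → 011011110111000
Extract data bits at positions {3,5,6,7,9,10,11,12,13,14,15}: 11110111000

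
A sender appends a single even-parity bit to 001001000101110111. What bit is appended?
Sum of data bits: 0+0+1+0+0+1+0+0+0+1+0+1+1+1+0+1+1+1 = 9.
9 mod 2 = 1, so parity bit = 1.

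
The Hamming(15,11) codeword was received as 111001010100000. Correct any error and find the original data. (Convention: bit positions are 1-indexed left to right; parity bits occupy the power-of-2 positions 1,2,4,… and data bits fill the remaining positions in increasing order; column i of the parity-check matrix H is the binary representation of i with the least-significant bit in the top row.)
Syndrome s = H · r^T (mod 2), r = 111001010100000:
  s[0] = (101010101010101)·(111001010100000) mod 2 = 1+0+1+0+0+0+0+0+0+0+0+0+0+0+0 mod 2 = 0
  s[1] = (011001100110011)·(111001010100000) mod 2 = 0+1+1+0+0+1+0+0+0+1+0+0+0+0+0 mod 2 = 0
  s[2] = (000111100001111)·(111001010100000) mod 2 = 0+0+0+0+0+1+0+0+0+0+0+0+0+0+0 mod 2 = 1
  s[3] = (000000011111111)·(111001010100000) mod 2 = 0+0+0+0+0+0+0+1+0+1+0+0+0+0+0 mod 2 = 0
Syndrome = 0010
Column 4 of H equals this syndrome → error at bit 4 (1-indexed).
Flip bit 4: 111001010100000 → 111101010100000
Extract data bits at positions {3,5,6,7,9,10,11,12,13,14,15}: 10100100000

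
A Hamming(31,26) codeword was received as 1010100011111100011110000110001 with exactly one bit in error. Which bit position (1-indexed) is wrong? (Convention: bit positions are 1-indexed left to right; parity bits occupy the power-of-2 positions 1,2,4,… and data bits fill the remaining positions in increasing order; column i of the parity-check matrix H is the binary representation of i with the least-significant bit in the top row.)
Syndrome s = H · r^T (mod 2), r = 1010100011111100011110000110001:
  s[0] = (1010101010101010101010101010101)·(1010100011111100011110000110001) mod 2 = 1+0+1+0+1+0+0+0+1+0+1+0+1+0+0+0+0+0+1+0+1+0+0+0+0+0+1+0+0+0+1 mod 2 = 0
  s[1] = (0110011001100110011001100110011)·(1010100011111100011110000110001) mod 2 = 0+0+1+0+0+0+0+0+0+1+1+0+0+1+0+0+0+1+1+0+0+0+0+0+0+1+1+0+0+0+1 mod 2 = 1
  s[2] = (0001111000011110000111100001111)·(1010100011111100011110000110001) mod 2 = 0+0+0+0+1+0+0+0+0+0+0+1+1+1+0+0+0+0+0+1+1+0+0+0+0+0+0+0+0+0+1 mod 2 = 1
  s[3] = (0000000111111110000000011111111)·(1010100011111100011110000110001) mod 2 = 0+0+0+0+0+0+0+0+1+1+1+1+1+1+0+0+0+0+0+0+0+0+0+0+0+1+1+0+0+0+1 mod 2 = 1
  s[4] = (0000000000000001111111111111111)·(1010100011111100011110000110001) mod 2 = 0+0+0+0+0+0+0+0+0+0+0+0+0+0+0+0+0+1+1+1+1+0+0+0+0+1+1+0+0+0+1 mod 2 = 1
Syndrome = 01111
Column i of H is the binary representation of i, so the syndrome is the binary index of the flipped bit.
Read s = 01111 with s[0] as LSB: 0·2^0 + 1·2^1 + 1·2^2 + 1·2^3 + 1·2^4 = 30.
Error is at bit position 30.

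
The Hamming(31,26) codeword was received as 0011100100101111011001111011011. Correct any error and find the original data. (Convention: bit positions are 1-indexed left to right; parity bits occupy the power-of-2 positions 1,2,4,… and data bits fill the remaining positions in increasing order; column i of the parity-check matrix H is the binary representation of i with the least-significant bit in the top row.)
Syndrome s = H · r^T (mod 2), r = 0011100100101111011001111011011:
  s[0] = (1010101010101010101010101010101)·(0011100100101111011001111011011) mod 2 = 0+0+1+0+1+0+0+0+0+0+1+0+1+0+1+0+0+0+1+0+0+0+1+0+1+0+1+0+0+0+1 mod 2 = 0
  s[1] = (0110011001100110011001100110011)·(0011100100101111011001111011011) mod 2 = 0+0+1+0+0+0+0+0+0+0+1+0+0+1+1+0+0+1+1+0+0+1+1+0+0+0+1+0+0+1+1 mod 2 = 1
  s[2] = (0001111000011110000111100001111)·(0011100100101111011001111011011) mod 2 = 0+0+0+1+1+0+0+0+0+0+0+0+1+1+1+0+0+0+0+0+0+1+1+0+0+0+0+1+0+1+1 mod 2 = 0
  s[3] = (0000000111111110000000011111111)·(0011100100101111011001111011011) mod 2 = 0+0+0+0+0+0+0+1+0+0+1+0+1+1+1+0+0+0+0+0+0+0+0+1+1+0+1+1+0+1+1 mod 2 = 1
  s[4] = (0000000000000001111111111111111)·(0011100100101111011001111011011) mod 2 = 0+0+0+0+0+0+0+0+0+0+0+0+0+0+0+1+0+1+1+0+0+1+1+1+1+0+1+1+0+1+1 mod 2 = 1
Syndrome = 01011
Column 26 of H equals this syndrome → error at bit 26 (1-indexed).
Flip bit 26: 0011100100101111011001111011011 → 0011100100101111011001111111011
Extract data bits at positions {3,5,6,7,9,10,11,12,13,14,15,17,18,19,20,21,22,23,24,25,26,27,28,29,30,31}: 11000010111011001111111011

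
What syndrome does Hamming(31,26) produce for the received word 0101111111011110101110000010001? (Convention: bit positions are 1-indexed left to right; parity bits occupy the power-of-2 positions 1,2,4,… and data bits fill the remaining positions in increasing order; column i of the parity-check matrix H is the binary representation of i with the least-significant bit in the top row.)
Syndrome s = H · r^T (mod 2), r = 0101111111011110101110000010001:
  s[0] = (1010101010101010101010101010101)·(0101111111011110101110000010001) mod 2 = 0+0+0+0+1+0+1+0+1+0+0+0+1+0+1+0+1+0+1+0+1+0+0+0+0+0+1+0+0+0+1 mod 2 = 0
  s[1] = (0110011001100110011001100110011)·(0101111111011110101110000010001) mod 2 = 0+1+0+0+0+1+1+0+0+1+0+0+0+1+1+0+0+0+1+0+0+0+0+0+0+0+1+0+0+0+1 mod 2 = 1
  s[2] = (0001111000011110000111100001111)·(0101111111011110101110000010001) mod 2 = 0+0+0+1+1+1+1+0+0+0+0+1+1+1+1+0+0+0+0+1+1+0+0+0+0+0+0+0+0+0+1 mod 2 = 1
  s[3] = (0000000111111110000000011111111)·(0101111111011110101110000010001) mod 2 = 0+0+0+0+0+0+0+1+1+1+0+1+1+1+1+0+0+0+0+0+0+0+0+0+0+0+1+0+0+0+1 mod 2 = 1
  s[4] = (0000000000000001111111111111111)·(0101111111011110101110000010001) mod 2 = 0+0+0+0+0+0+0+0+0+0+0+0+0+0+0+0+1+0+1+1+1+0+0+0+0+0+1+0+0+0+1 mod 2 = 0
Syndrome = 01110
Non-zero syndrome: error at position 14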